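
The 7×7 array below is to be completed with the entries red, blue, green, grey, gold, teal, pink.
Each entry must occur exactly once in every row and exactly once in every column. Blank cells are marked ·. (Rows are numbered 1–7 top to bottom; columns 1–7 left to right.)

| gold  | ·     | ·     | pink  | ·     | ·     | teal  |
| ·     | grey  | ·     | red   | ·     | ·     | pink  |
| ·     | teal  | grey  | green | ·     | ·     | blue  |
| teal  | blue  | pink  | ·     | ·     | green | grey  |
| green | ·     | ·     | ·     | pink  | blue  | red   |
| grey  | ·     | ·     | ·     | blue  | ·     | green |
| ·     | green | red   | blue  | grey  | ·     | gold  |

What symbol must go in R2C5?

Row 1, column 2: row 1 has {gold, teal, pink} and column 2 has {blue, green, grey, teal}, leaving only red.
Row 1, column 5: row 1 has {red, gold, teal, pink} and column 5 has {blue, grey, pink}, leaving only green.
Row 1, column 3: row 1 has {red, green, gold, teal, pink} and column 3 has {red, grey, pink}, leaving only blue.
Row 1, column 6: row 1 has {red, blue, green, gold, teal, pink} and column 6 has {blue, green}, leaving only grey.
Row 2, column 1: row 2 has {red, grey, pink} and column 1 has {green, grey, gold, teal}, leaving only blue.
Row 4, column 4: row 4 has {blue, green, grey, teal, pink} and column 4 has {red, blue, green, pink}, leaving only gold.
Row 4, column 5: row 4 has {blue, green, grey, gold, teal, pink} and column 5 has {blue, green, grey, pink}, leaving only red.
Row 3, column 5: row 3 has {blue, green, grey, teal} and column 5 has {red, blue, green, grey, pink}, leaving only gold.
Row 2 already has {red, blue, grey, pink} and column 5 already has {red, blue, green, grey, gold, pink}, so row 2, column 5 must be teal.

teal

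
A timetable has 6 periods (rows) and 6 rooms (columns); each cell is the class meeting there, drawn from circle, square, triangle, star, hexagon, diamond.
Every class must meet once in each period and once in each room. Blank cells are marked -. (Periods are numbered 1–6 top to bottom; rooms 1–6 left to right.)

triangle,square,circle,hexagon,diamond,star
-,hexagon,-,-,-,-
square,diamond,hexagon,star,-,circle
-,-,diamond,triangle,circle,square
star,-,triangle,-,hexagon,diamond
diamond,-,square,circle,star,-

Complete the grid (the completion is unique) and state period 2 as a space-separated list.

circle hexagon star diamond square triangle

Period 2, room 1: period 2 has {hexagon} and room 1 has {square, triangle, star, diamond}, leaving only circle.
Period 2, room 3: period 2 has {circle, hexagon} and room 3 has {circle, square, triangle, hexagon, diamond}, leaving only star.
Period 2, room 6: period 2 has {circle, star, hexagon} and room 6 has {circle, square, star, diamond}, leaving only triangle.
Period 2, room 5: period 2 has {circle, triangle, star, hexagon} and room 5 has {circle, star, hexagon, diamond}, leaving only square.
Period 2, room 4: period 2 has {circle, square, triangle, star, hexagon} and room 4 has {circle, triangle, star, hexagon}, leaving only diamond.
So period 2 reads: circle hexagon star diamond square triangle.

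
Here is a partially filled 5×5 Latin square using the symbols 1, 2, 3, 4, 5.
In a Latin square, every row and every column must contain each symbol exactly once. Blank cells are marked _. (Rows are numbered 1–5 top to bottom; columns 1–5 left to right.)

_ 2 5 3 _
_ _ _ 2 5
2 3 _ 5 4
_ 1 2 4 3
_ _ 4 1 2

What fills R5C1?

Row 1, column 5: row 1 has {2, 3, 5} and column 5 has {2, 3, 4, 5}, leaving only 1.
Row 1, column 1: row 1 has {1, 2, 3, 5} and column 1 has {2}, leaving only 4.
Row 2, column 2: row 2 has {2, 5} and column 2 has {1, 2, 3}, leaving only 4.
Row 3, column 3: row 3 has {2, 3, 4, 5} and column 3 has {2, 4, 5}, leaving only 1.
Row 2, column 3: row 2 has {2, 4, 5} and column 3 has {1, 2, 4, 5}, leaving only 3.
Row 2, column 1: row 2 has {2, 3, 4, 5} and column 1 has {2, 4}, leaving only 1.
Row 4, column 1: row 4 has {1, 2, 3, 4} and column 1 has {1, 2, 4}, leaving only 5.
Row 5 already has {1, 2, 4} and column 1 already has {1, 2, 4, 5}, so row 5, column 1 must be 3.

3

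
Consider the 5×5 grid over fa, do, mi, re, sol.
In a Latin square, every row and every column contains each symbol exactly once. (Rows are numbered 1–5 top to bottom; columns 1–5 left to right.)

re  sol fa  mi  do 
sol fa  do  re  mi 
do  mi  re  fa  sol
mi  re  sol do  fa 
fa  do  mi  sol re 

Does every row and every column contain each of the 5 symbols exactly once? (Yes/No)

Yes

Each row is a permutation of the 5 symbols, and so is each column.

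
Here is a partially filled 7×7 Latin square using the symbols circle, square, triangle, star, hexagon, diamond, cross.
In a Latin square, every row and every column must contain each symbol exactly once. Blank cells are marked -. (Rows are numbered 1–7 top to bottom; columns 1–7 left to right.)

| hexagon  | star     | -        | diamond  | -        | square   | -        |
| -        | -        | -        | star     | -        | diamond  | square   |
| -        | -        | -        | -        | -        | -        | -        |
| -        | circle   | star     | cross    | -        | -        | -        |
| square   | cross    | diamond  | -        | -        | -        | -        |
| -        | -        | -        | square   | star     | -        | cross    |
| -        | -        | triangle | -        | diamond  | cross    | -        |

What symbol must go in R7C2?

square

Row 7, column 2 is narrowed to {square, hexagon}.
If it were hexagon, then row 7, column 7 would be left with no valid symbol.
So row 7, column 2 must be square.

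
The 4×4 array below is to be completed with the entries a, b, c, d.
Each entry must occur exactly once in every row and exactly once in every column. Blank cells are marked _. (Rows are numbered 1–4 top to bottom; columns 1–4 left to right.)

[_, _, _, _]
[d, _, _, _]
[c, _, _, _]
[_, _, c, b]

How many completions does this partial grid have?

4

Row 1, column 1: eliminating its row and column leaves {a, b}.
Row 1, column 2: eliminating its row and column leaves {a, b, c, d}.
Row 1, column 3: eliminating its row and column leaves {a, b, d}.
Row 1, column 4: eliminating its row and column leaves {a, c, d}.
Row 2, column 2: eliminating its row and column leaves {a, b, c}.
Row 2, column 3: eliminating its row and column leaves {a, b}.
Row 2, column 4: eliminating its row and column leaves {a, c}.
Row 3, column 2: eliminating its row and column leaves {a, b, d}.
Row 3, column 3: eliminating its row and column leaves {a, b, d}.
Row 3, column 4: eliminating its row and column leaves {a, d}.
Row 4, column 1: eliminating its row and column leaves {a}.
Row 4, column 2: eliminating its row and column leaves {a, d}.
Enumerating the assignments across these blanks that avoid any row or column repeat gives 4 completions.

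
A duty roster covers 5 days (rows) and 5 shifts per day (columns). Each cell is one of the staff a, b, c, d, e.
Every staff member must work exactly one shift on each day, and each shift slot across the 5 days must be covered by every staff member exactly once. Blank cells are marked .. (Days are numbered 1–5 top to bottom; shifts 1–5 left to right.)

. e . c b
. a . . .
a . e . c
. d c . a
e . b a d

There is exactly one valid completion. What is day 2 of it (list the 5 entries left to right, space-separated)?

Day 2, shift 3: day 2 has {a} and shift 3 has {b, c, e}, leaving only d.
Day 2, shift 5: day 2 has {a, d} and shift 5 has {a, b, c, d}, leaving only e.
Day 2, shift 4: day 2 has {a, d, e} and shift 4 has {a, c}, leaving only b.
Day 2, shift 1: day 2 has {a, b, d, e} and shift 1 has {a, e}, leaving only c.
So day 2 reads: c a d b e.

c a d b e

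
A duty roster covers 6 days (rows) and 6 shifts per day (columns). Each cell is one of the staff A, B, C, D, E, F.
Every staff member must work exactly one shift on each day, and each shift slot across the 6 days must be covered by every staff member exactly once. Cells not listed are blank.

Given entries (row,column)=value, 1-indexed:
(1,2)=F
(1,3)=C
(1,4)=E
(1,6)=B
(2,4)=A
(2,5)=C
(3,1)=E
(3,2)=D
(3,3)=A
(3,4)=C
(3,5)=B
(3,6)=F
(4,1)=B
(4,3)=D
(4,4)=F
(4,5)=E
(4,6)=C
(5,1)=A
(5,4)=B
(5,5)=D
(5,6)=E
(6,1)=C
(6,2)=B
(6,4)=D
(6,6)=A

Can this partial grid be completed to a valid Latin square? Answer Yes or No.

No day or shift among the givens repeats a symbol, and propagating forced cells runs into no contradiction.
One valid completion exists (for instance, D F C E A B / F E B A C D / E D A C B F / B A D F E C / A C F B D E / C B E D F A).

Yes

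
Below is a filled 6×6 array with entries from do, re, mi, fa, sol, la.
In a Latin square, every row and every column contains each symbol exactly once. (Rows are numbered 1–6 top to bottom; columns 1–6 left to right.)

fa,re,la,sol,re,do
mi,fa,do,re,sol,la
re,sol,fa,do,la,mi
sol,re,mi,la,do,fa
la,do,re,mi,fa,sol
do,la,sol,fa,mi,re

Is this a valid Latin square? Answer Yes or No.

Row 1 contains re twice (at columns 2 and 5), so it is not a permutation.

No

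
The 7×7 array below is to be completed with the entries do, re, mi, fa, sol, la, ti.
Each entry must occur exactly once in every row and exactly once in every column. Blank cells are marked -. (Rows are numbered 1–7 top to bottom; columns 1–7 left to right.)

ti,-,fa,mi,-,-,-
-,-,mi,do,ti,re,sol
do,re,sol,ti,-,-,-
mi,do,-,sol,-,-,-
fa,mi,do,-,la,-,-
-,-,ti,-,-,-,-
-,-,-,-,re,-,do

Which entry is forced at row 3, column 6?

la

Row 2, column 1: row 2 has {do, re, mi, sol, ti} and column 1 has {do, mi, fa, ti}, leaving only la.
Row 2, column 2: row 2 has {do, re, mi, sol, la, ti} and column 2 has {do, re, mi}, leaving only fa.
Row 4, column 5: row 4 has {do, mi, sol} and column 5 has {re, la, ti}, leaving only fa.
Row 3, column 5: row 3 has {do, re, sol, ti} and column 5 has {re, fa, la, ti}, leaving only mi.
Row 5, column 4: row 5 has {do, mi, fa, la} and column 4 has {do, mi, sol, ti}, leaving only re.
Row 5, column 7: row 5 has {do, re, mi, fa, la} and column 7 has {do, sol}, leaving only ti.
Row 5, column 6: row 5 has {do, re, mi, fa, la, ti} and column 6 has {re}, leaving only sol.
Row 7, column 1: row 7 has {do, re} and column 1 has {do, mi, fa, la, ti}, leaving only sol.
Row 6, column 1: row 6 has {ti} and column 1 has {do, mi, fa, sol, la, ti}, leaving only re.
Row 7, column 3: row 7 has {do, re, sol} and column 3 has {do, mi, fa, sol, ti}, leaving only la.
Row 4, column 3: row 4 has {do, mi, fa, sol} and column 3 has {do, mi, fa, sol, la, ti}, leaving only re.
Row 4, column 7: row 4 has {do, re, mi, fa, sol} and column 7 has {do, sol, ti}, leaving only la.
Row 1, column 7: row 1 has {mi, fa, ti} and column 7 has {do, sol, la, ti}, leaving only re.
Row 3, column 7: row 3 has {do, re, mi, sol, ti} and column 7 has {do, re, sol, la, ti}, leaving only fa.
Row 3 already has {do, re, mi, fa, sol, ti} and column 6 already has {re, sol}, so row 3, column 6 must be la.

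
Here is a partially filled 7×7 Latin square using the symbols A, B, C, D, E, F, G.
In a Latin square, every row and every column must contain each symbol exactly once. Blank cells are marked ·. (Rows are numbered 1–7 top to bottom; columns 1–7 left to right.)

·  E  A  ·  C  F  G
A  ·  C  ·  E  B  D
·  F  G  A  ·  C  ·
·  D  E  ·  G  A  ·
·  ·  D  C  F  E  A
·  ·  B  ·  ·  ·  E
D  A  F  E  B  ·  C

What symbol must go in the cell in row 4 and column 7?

F

Row 1, column 1: row 1 has {A, C, E, F, G} and column 1 has {A, D}, leaving only B.
Row 1, column 4: row 1 has {A, B, C, E, F, G} and column 4 has {A, C, E}, leaving only D.
Row 2, column 2: row 2 has {A, B, C, D, E} and column 2 has {A, D, E, F}, leaving only G.
Row 2, column 4: row 2 has {A, B, C, D, E, G} and column 4 has {A, C, D, E}, leaving only F.
Row 3, column 1: row 3 has {A, C, F, G} and column 1 has {A, B, D}, leaving only E.
Row 3, column 5: row 3 has {A, C, E, F, G} and column 5 has {B, C, E, F, G}, leaving only D.
Row 3, column 7: row 3 has {A, C, D, E, F, G} and column 7 has {A, C, D, E, G}, leaving only B.
Row 4 already has {A, D, E, G} and column 7 already has {A, B, C, D, E, G}, so row 4, column 7 must be F.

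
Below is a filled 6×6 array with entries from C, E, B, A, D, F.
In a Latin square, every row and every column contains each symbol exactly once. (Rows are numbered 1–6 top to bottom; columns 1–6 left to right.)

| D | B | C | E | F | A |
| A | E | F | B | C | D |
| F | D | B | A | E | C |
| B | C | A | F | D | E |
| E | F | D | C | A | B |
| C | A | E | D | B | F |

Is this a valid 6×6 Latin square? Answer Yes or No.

Yes

Each row is a permutation of the 6 symbols, and so is each column.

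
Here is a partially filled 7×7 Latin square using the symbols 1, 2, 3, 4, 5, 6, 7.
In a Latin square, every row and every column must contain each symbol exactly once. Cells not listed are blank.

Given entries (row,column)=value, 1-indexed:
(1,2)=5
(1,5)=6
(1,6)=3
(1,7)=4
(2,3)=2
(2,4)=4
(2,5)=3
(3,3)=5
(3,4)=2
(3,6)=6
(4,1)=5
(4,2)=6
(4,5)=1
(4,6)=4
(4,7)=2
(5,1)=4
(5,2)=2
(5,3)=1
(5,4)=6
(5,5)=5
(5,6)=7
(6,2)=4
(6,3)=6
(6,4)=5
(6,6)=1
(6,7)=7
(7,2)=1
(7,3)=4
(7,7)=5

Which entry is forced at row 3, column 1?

Row 1, column 3: row 1 has {3, 4, 5, 6} and column 3 has {1, 2, 4, 5, 6}, leaving only 7.
Row 1, column 4: row 1 has {3, 4, 5, 6, 7} and column 4 has {2, 4, 5, 6}, leaving only 1.
Row 1, column 1: row 1 has {1, 3, 4, 5, 6, 7} and column 1 has {4, 5}, leaving only 2.
Row 2, column 2: row 2 has {2, 3, 4} and column 2 has {1, 2, 4, 5, 6}, leaving only 7.
Row 2, column 6: row 2 has {2, 3, 4, 7} and column 6 has {1, 3, 4, 6, 7}, leaving only 5.
Row 3, column 2: row 3 has {2, 5, 6} and column 2 has {1, 2, 4, 5, 6, 7}, leaving only 3.
Row 3, column 7: row 3 has {2, 3, 5, 6} and column 7 has {2, 4, 5, 7}, leaving only 1.
Row 3 already has {1, 2, 3, 5, 6} and column 1 already has {2, 4, 5}, so row 3, column 1 must be 7.

7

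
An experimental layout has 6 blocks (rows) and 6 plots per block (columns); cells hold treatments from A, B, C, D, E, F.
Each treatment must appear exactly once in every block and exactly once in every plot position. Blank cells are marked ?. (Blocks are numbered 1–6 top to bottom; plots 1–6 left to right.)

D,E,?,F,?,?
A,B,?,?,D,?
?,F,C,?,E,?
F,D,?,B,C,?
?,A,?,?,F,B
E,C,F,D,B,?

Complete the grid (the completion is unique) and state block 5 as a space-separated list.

Block 5, plot 1: block 5 has {A, B, F} and plot 1 has {A, D, E, F}, leaving only C.
Block 5, plot 4: block 5 has {A, B, C, F} and plot 4 has {B, D, F}, leaving only E.
Block 5, plot 3: block 5 has {A, B, C, E, F} and plot 3 has {C, F}, leaving only D.
So block 5 reads: C A D E F B.

C A D E F B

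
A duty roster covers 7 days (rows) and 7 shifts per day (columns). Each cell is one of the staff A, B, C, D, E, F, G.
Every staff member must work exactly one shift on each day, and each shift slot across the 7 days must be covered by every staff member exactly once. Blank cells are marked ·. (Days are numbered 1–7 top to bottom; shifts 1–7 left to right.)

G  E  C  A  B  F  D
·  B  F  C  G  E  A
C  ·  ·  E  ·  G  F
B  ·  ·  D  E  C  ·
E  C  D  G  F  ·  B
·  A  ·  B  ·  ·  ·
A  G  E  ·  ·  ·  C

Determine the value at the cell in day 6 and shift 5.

C

Day 2, shift 1: day 2 has {A, B, C, E, F, G} and shift 1 has {A, B, C, E, G}, leaving only D.
Day 3, shift 2: day 3 has {C, E, F, G} and shift 2 has {A, B, C, E, G}, leaving only D.
Day 3, shift 5: day 3 has {C, D, E, F, G} and shift 5 has {B, E, F, G}, leaving only A.
Day 3, shift 3: day 3 has {A, C, D, E, F, G} and shift 3 has {C, D, E, F}, leaving only B.
Day 4, shift 2: day 4 has {B, C, D, E} and shift 2 has {A, B, C, D, E, G}, leaving only F.
Day 4, shift 7: day 4 has {B, C, D, E, F} and shift 7 has {A, B, C, D, F}, leaving only G.
Day 4, shift 3: day 4 has {B, C, D, E, F, G} and shift 3 has {B, C, D, E, F}, leaving only A.
Day 5, shift 6: day 5 has {B, C, D, E, F, G} and shift 6 has {C, E, F, G}, leaving only A.
Day 6, shift 1: day 6 has {A, B} and shift 1 has {A, B, C, D, E, G}, leaving only F.
Day 6, shift 3: day 6 has {A, B, F} and shift 3 has {A, B, C, D, E, F}, leaving only G.
Day 6, shift 6: day 6 has {A, B, F, G} and shift 6 has {A, C, E, F, G}, leaving only D.
Day 6 already has {A, B, D, F, G} and shift 5 already has {A, B, E, F, G}, so day 6, shift 5 must be C.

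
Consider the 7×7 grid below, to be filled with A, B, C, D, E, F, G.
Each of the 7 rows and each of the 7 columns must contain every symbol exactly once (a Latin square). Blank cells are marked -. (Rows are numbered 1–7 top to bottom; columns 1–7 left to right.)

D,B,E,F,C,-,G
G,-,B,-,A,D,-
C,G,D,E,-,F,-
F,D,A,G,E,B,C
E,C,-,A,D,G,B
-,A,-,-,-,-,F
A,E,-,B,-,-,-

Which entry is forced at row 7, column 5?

F

Row 1, column 6: row 1 has {B, C, D, E, F, G} and column 6 has {B, D, F, G}, leaving only A.
Row 2, column 2: row 2 has {A, B, D, G} and column 2 has {A, B, C, D, E, G}, leaving only F.
Row 2, column 4: row 2 has {A, B, D, F, G} and column 4 has {A, B, E, F, G}, leaving only C.
Row 2, column 7: row 2 has {A, B, C, D, F, G} and column 7 has {B, C, F, G}, leaving only E.
Row 3, column 5: row 3 has {C, D, E, F, G} and column 5 has {A, C, D, E}, leaving only B.
Row 3, column 7: row 3 has {B, C, D, E, F, G} and column 7 has {B, C, E, F, G}, leaving only A.
Row 5, column 3: row 5 has {A, B, C, D, E, G} and column 3 has {A, B, D, E}, leaving only F.
Row 6, column 1: row 6 has {A, F} and column 1 has {A, C, D, E, F, G}, leaving only B.
Row 6, column 4: row 6 has {A, B, F} and column 4 has {A, B, C, E, F, G}, leaving only D.
Row 6, column 5: row 6 has {A, B, D, F} and column 5 has {A, B, C, D, E}, leaving only G.
Row 7 already has {A, B, E} and column 5 already has {A, B, C, D, E, G}, so row 7, column 5 must be F.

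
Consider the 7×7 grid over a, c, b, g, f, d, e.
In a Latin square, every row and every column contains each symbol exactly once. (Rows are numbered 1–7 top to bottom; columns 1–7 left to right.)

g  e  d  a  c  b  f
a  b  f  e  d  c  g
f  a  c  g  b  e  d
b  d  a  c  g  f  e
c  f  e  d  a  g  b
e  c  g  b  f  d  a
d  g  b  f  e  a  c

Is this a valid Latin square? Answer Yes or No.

Each row is a permutation of the 7 symbols, and so is each column.

Yes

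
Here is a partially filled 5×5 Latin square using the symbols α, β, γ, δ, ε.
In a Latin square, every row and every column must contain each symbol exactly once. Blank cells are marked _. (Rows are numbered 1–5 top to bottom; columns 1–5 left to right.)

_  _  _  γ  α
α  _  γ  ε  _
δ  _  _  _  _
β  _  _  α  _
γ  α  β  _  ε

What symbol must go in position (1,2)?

Row 1, column 1: row 1 has {α, γ} and column 1 has {α, β, γ, δ}, leaving only ε.
Row 1, column 3: row 1 has {α, γ, ε} and column 3 has {β, γ}, leaving only δ.
Row 1 already has {α, γ, δ, ε} and column 2 already has {α}, so row 1, column 2 must be β.

β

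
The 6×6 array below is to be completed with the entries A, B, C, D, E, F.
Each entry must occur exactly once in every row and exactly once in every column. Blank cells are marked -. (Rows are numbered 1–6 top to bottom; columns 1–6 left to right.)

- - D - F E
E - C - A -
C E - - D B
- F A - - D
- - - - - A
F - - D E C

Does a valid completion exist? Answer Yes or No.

No row or column among the givens repeats a symbol, and propagating forced cells runs into no contradiction.
One valid completion exists (for instance, A B D C F E / E D C B A F / C E F A D B / B F A E C D / D C E F B A / F A B D E C).

Yes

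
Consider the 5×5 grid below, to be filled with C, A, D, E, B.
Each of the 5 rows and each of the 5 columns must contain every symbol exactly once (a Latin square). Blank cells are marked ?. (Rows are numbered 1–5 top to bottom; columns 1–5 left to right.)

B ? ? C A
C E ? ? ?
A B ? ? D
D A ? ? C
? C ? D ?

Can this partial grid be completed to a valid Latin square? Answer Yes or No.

Row 1, column 2: row 1 has {C, A, B} and column 2 has {C, A, E, B}, so it must be D.
Row 1, column 3: row 1 has {C, A, D, B} and column 3 has {}, so it must be E.
Row 2, column 5: row 2 has {C, E} and column 5 has {C, A, D}, so it must be B.
Row 2, column 4: row 2 has {C, E, B} and column 4 has {C, D}, so it must be A.
Row 2, column 3: row 2 has {C, A, E, B} and column 3 has {E}, so it must be D.
Row 3, column 3: row 3 has {A, D, B} and column 3 has {D, E}, so it must be C.
Row 3, column 4: row 3 has {C, A, D, B} and column 4 has {C, A, D}, so it must be E.
Row 4, column 3: row 4 has {C, A, D} and column 3 has {C, D, E}, so it must be B.
Now row 4, column 4: row 4 together with column 4 already contain {C, A, D, E, B} — every symbol — so nothing can go there. The grid has no valid completion.

No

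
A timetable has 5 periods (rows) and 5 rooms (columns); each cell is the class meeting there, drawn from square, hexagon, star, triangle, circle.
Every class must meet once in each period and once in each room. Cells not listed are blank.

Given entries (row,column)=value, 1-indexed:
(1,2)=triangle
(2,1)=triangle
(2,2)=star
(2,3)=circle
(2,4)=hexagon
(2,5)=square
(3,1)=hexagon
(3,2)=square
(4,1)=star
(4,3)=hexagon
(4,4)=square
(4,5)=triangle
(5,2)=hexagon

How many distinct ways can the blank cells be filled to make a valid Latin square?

3

Period 1, room 1: eliminating its period and room leaves {square, circle}.
Period 1, room 3: eliminating its period and room leaves {square, star}.
Period 1, room 4: eliminating its period and room leaves {star, circle}.
Period 1, room 5: eliminating its period and room leaves {hexagon, star, circle}.
Period 3, room 3: eliminating its period and room leaves {star, triangle}.
Period 3, room 4: eliminating its period and room leaves {star, triangle, circle}.
Period 3, room 5: eliminating its period and room leaves {star, circle}.
Period 4, room 2: eliminating its period and room leaves {circle}.
Period 5, room 1: eliminating its period and room leaves {square, circle}.
Period 5, room 3: eliminating its period and room leaves {square, star, triangle}.
Period 5, room 4: eliminating its period and room leaves {star, triangle, circle}.
Period 5, room 5: eliminating its period and room leaves {star, circle}.
Enumerating the assignments across these blanks that avoid any period or room repeat gives 3 completions.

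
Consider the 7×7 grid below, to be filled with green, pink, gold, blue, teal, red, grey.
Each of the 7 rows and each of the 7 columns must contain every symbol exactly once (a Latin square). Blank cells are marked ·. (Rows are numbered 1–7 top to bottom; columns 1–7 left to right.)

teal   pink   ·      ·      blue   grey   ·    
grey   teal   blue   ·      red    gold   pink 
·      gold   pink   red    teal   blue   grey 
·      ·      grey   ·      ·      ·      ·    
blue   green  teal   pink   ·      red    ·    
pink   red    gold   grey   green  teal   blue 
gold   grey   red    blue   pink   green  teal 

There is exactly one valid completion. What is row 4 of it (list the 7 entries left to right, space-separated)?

red blue grey teal gold pink green

Row 4, column 2: row 4 has {grey} and column 2 has {green, pink, gold, teal, red, grey}, leaving only blue.
Row 4, column 5: row 4 has {blue, grey} and column 5 has {green, pink, blue, teal, red}, leaving only gold.
Row 4, column 6: row 4 has {gold, blue, grey} and column 6 has {green, gold, blue, teal, red, grey}, leaving only pink.
Row 1, column 3: row 1 has {pink, blue, teal, grey} and column 3 has {pink, gold, blue, teal, red, grey}, leaving only green.
Row 1, column 4: row 1 has {green, pink, blue, teal, grey} and column 4 has {pink, blue, red, grey}, leaving only gold.
Row 1, column 7: row 1 has {green, pink, gold, blue, teal, grey} and column 7 has {pink, blue, teal, grey}, leaving only red.
Row 4, column 7: row 4 has {pink, gold, blue, grey} and column 7 has {pink, blue, teal, red, grey}, leaving only green.
Row 4, column 1: row 4 has {green, pink, gold, blue, grey} and column 1 has {pink, gold, blue, teal, grey}, leaving only red.
Row 4, column 4: row 4 has {green, pink, gold, blue, red, grey} and column 4 has {pink, gold, blue, red, grey}, leaving only teal.
So row 4 reads: red blue grey teal gold pink green.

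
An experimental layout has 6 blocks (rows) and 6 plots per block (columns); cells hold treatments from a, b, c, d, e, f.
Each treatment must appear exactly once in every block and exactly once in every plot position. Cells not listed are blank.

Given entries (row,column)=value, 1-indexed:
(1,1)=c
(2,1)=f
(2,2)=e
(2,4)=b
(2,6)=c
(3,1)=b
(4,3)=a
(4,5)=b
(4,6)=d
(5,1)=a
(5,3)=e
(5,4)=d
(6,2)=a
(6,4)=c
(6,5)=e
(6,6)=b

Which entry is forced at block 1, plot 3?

b

Block 2, plot 3: block 2 has {b, c, e, f} and plot 3 has {a, e}, leaving only d.
Block 2, plot 5: block 2 has {b, c, d, e, f} and plot 5 has {b, e}, leaving only a.
Block 4, plot 1: block 4 has {a, b, d} and plot 1 has {a, b, c, f}, leaving only e.
Block 4, plot 4: block 4 has {a, b, d, e} and plot 4 has {b, c, d}, leaving only f.
Block 4, plot 2: block 4 has {a, b, d, e, f} and plot 2 has {a, e}, leaving only c.
Block 5, plot 6: block 5 has {a, d, e} and plot 6 has {b, c, d}, leaving only f.
Block 5, plot 2: block 5 has {a, d, e, f} and plot 2 has {a, c, e}, leaving only b.
Block 5, plot 5: block 5 has {a, b, d, e, f} and plot 5 has {a, b, e}, leaving only c.
Block 6, plot 1: block 6 has {a, b, c, e} and plot 1 has {a, b, c, e, f}, leaving only d.
Block 6, plot 3: block 6 has {a, b, c, d, e} and plot 3 has {a, d, e}, leaving only f.
Block 1 already has {c} and plot 3 already has {a, d, e, f}, so block 1, plot 3 must be b.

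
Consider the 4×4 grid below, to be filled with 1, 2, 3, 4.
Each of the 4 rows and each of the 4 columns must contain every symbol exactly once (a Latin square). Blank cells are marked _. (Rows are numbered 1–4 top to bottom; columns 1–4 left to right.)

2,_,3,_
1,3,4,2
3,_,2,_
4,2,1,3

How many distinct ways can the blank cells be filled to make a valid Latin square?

Row 1, column 2: eliminating its row and column leaves {1, 4}.
Row 1, column 4: eliminating its row and column leaves {1, 4}.
Row 3, column 2: eliminating its row and column leaves {1, 4}.
Row 3, column 4: eliminating its row and column leaves {1, 4}.
Enumerating the assignments across these blanks that avoid any row or column repeat gives 2 completions.

2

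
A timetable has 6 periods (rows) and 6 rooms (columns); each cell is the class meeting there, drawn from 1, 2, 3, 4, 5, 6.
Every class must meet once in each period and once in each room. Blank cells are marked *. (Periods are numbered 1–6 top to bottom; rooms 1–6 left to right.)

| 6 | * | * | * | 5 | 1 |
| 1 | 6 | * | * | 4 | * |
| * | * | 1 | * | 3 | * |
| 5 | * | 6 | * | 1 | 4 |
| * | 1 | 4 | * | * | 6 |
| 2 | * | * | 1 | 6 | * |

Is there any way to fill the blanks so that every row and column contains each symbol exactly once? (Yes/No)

No period or room among the givens repeats a symbol, and propagating forced cells runs into no contradiction.
One valid completion exists (for instance, 6 3 2 4 5 1 / 1 6 5 2 4 3 / 4 5 1 6 3 2 / 5 2 6 3 1 4 / 3 1 4 5 2 6 / 2 4 3 1 6 5).

Yes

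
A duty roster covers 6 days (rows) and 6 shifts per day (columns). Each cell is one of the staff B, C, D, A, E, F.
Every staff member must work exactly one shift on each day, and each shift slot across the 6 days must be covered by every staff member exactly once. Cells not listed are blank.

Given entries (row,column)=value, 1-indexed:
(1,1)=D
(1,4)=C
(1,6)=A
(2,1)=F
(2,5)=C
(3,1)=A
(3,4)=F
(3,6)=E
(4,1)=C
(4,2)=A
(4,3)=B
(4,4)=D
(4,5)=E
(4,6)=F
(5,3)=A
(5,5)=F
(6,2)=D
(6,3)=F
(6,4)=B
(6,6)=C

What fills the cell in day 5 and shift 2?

Day 1, shift 3: day 1 has {C, D, A} and shift 3 has {B, A, F}, leaving only E.
Day 1, shift 5: day 1 has {C, D, A, E} and shift 5 has {C, E, F}, leaving only B.
Day 1, shift 2: day 1 has {B, C, D, A, E} and shift 2 has {D, A}, leaving only F.
Day 2, shift 3: day 2 has {C, F} and shift 3 has {B, A, E, F}, leaving only D.
Day 2, shift 6: day 2 has {C, D, F} and shift 6 has {C, A, E, F}, leaving only B.
Day 2, shift 2: day 2 has {B, C, D, F} and shift 2 has {D, A, F}, leaving only E.
Day 2, shift 4: day 2 has {B, C, D, E, F} and shift 4 has {B, C, D, F}, leaving only A.
Day 3, shift 3: day 3 has {A, E, F} and shift 3 has {B, D, A, E, F}, leaving only C.
Day 3, shift 2: day 3 has {C, A, E, F} and shift 2 has {D, A, E, F}, leaving only B.
Day 5 already has {A, F} and shift 2 already has {B, D, A, E, F}, so day 5, shift 2 must be C.

C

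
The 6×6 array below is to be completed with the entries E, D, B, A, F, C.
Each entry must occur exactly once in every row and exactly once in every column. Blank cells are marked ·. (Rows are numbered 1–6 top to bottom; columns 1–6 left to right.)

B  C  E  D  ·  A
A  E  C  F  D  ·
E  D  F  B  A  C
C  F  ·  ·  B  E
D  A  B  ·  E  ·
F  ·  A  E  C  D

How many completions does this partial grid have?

Row 1, column 5: eliminating its row and column leaves {F}.
Row 2, column 6: eliminating its row and column leaves {B}.
Row 4, column 3: eliminating its row and column leaves {D}.
Row 4, column 4: eliminating its row and column leaves {A}.
Row 5, column 4: eliminating its row and column leaves {C}.
Row 5, column 6: eliminating its row and column leaves {F}.
Row 6, column 2: eliminating its row and column leaves {B}.
Only one assignment across all blanks avoids any row or column repeat, giving 1 completion.

1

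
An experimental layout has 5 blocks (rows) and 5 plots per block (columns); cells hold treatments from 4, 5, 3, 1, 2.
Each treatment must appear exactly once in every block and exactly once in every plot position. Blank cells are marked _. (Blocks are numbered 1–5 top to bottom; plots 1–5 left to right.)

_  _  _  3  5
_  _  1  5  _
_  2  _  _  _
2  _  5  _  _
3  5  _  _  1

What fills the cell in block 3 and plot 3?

Block 2, plot 1: block 2 has {5, 1} and plot 1 has {3, 2}, leaving only 4.
Block 1, plot 1: block 1 has {5, 3} and plot 1 has {4, 3, 2}, leaving only 1.
Block 1, plot 2: block 1 has {5, 3, 1} and plot 2 has {5, 2}, leaving only 4.
Block 1, plot 3: block 1 has {4, 5, 3, 1} and plot 3 has {5, 1}, leaving only 2.
Block 2, plot 2: block 2 has {4, 5, 1} and plot 2 has {4, 5, 2}, leaving only 3.
Block 2, plot 5: block 2 has {4, 5, 3, 1} and plot 5 has {5, 1}, leaving only 2.
Block 3, plot 1: block 3 has {2} and plot 1 has {4, 3, 1, 2}, leaving only 5.
Block 4, plot 2: block 4 has {5, 2} and plot 2 has {4, 5, 3, 2}, leaving only 1.
Block 4, plot 4: block 4 has {5, 1, 2} and plot 4 has {5, 3}, leaving only 4.
Block 3, plot 4: block 3 has {5, 2} and plot 4 has {4, 5, 3}, leaving only 1.
Block 4, plot 5: block 4 has {4, 5, 1, 2} and plot 5 has {5, 1, 2}, leaving only 3.
Block 3, plot 5: block 3 has {5, 1, 2} and plot 5 has {5, 3, 1, 2}, leaving only 4.
Block 3 already has {4, 5, 1, 2} and plot 3 already has {5, 1, 2}, so block 3, plot 3 must be 3.

3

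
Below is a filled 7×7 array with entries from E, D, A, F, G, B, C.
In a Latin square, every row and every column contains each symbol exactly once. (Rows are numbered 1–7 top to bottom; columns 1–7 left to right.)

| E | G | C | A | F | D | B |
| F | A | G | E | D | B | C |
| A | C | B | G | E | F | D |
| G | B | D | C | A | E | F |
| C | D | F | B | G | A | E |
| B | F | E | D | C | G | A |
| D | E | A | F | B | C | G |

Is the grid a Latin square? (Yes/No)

Yes

Each row is a permutation of the 7 symbols, and so is each column.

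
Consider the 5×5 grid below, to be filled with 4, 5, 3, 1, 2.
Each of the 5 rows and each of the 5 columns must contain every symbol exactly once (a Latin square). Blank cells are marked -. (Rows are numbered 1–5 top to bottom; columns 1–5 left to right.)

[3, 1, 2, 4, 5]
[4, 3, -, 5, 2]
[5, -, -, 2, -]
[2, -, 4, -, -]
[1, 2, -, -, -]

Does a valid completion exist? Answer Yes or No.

No row or column among the givens repeats a symbol, and propagating forced cells runs into no contradiction.
One valid completion exists (for instance, 3 1 2 4 5 / 4 3 1 5 2 / 5 4 3 2 1 / 2 5 4 1 3 / 1 2 5 3 4).

Yes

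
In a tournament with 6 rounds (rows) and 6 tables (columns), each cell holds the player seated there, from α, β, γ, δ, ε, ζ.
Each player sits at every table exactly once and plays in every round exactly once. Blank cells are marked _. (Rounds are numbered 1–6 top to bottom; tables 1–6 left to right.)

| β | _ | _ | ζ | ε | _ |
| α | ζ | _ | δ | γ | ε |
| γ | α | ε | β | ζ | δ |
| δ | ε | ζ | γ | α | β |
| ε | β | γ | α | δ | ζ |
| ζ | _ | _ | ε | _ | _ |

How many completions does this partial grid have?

Round 1, table 2: eliminating its round and table leaves {γ, δ}.
Round 1, table 3: eliminating its round and table leaves {α, δ}.
Round 1, table 6: eliminating its round and table leaves {α, γ}.
Round 2, table 3: eliminating its round and table leaves {β}.
Round 6, table 2: eliminating its round and table leaves {γ, δ}.
Round 6, table 3: eliminating its round and table leaves {α, β, δ}.
Round 6, table 5: eliminating its round and table leaves {β}.
Round 6, table 6: eliminating its round and table leaves {α, γ}.
Enumerating the assignments across these blanks that avoid any round or table repeat gives 2 completions.

2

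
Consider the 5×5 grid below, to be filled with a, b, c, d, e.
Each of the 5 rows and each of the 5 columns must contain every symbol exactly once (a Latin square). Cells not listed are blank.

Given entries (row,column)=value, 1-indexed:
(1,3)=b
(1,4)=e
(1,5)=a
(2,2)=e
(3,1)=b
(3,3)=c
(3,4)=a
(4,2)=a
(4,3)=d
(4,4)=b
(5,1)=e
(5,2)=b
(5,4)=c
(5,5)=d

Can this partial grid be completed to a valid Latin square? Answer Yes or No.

No

Row 2, column 3: row 2 has {e} and column 3 has {b, c, d}, so it must be a.
Now row 5, column 3: row 5 together with column 3 already contain {a, b, c, d, e} — every symbol — so nothing can go there. The grid has no valid completion.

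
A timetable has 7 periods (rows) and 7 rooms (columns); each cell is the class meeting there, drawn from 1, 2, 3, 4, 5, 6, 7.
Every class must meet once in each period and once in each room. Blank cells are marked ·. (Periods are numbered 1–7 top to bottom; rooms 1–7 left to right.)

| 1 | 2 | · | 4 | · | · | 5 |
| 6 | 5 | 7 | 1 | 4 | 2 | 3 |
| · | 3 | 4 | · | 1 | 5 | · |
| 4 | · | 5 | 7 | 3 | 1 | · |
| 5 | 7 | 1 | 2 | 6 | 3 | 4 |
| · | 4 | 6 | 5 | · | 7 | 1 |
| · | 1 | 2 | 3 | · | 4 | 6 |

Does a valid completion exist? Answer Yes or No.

Yes

No period or room among the givens repeats a symbol, and propagating forced cells runs into no contradiction.
One valid completion exists (for instance, 1 2 3 4 7 6 5 / 6 5 7 1 4 2 3 / 2 3 4 6 1 5 7 / 4 6 5 7 3 1 2 / 5 7 1 2 6 3 4 / 3 4 6 5 2 7 1 / 7 1 2 3 5 4 6).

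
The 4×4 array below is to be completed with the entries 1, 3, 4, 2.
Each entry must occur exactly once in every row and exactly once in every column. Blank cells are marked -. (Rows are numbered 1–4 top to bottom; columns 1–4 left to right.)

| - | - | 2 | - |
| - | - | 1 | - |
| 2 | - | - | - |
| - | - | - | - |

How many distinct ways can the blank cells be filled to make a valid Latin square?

Row 1, column 1: eliminating its row and column leaves {1, 3, 4}.
Row 1, column 2: eliminating its row and column leaves {1, 3, 4}.
Row 1, column 4: eliminating its row and column leaves {1, 3, 4}.
Row 2, column 1: eliminating its row and column leaves {3, 4}.
Row 2, column 2: eliminating its row and column leaves {3, 4, 2}.
Row 2, column 4: eliminating its row and column leaves {3, 4, 2}.
Row 3, column 2: eliminating its row and column leaves {1, 3, 4}.
Row 3, column 3: eliminating its row and column leaves {3, 4}.
Row 3, column 4: eliminating its row and column leaves {1, 3, 4}.
Row 4, column 1: eliminating its row and column leaves {1, 3, 4}.
Row 4, column 2: eliminating its row and column leaves {1, 3, 4, 2}.
Row 4, column 3: eliminating its row and column leaves {3, 4}.
Row 4, column 4: eliminating its row and column leaves {1, 3, 4, 2}.
Enumerating the assignments across these blanks that avoid any row or column repeat gives 16 completions.

16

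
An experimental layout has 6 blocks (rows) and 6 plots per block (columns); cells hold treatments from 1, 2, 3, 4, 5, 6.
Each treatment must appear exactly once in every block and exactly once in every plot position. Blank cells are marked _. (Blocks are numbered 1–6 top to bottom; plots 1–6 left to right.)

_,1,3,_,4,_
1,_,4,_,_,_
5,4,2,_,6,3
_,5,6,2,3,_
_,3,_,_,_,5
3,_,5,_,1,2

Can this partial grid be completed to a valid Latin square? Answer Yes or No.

Block 1, plot 6: block 1 has {1, 3, 4} and plot 6 has {2, 3, 5}, so it must be 6.
Now block 2, plot 6: block 2 together with plot 6 already contain {1, 2, 3, 4, 5, 6} — every symbol — so nothing can go there. The grid has no valid completion.

No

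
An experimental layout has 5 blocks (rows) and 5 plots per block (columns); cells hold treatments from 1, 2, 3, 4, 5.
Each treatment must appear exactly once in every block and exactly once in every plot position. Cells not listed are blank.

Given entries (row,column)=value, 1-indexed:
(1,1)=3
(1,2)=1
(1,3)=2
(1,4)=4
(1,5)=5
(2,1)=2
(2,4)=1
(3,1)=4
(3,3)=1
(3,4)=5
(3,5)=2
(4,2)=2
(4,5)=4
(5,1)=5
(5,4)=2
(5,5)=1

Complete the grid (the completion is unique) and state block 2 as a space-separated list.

Block 2, plot 5: block 2 has {1, 2} and plot 5 has {1, 2, 4, 5}, leaving only 3.
Block 3, plot 2: block 3 has {1, 2, 4, 5} and plot 2 has {1, 2}, leaving only 3.
Block 4, plot 1: block 4 has {2, 4} and plot 1 has {2, 3, 4, 5}, leaving only 1.
Block 4, plot 4: block 4 has {1, 2, 4} and plot 4 has {1, 2, 4, 5}, leaving only 3.
Block 4, plot 3: block 4 has {1, 2, 3, 4} and plot 3 has {1, 2}, leaving only 5.
Block 2, plot 3: block 2 has {1, 2, 3} and plot 3 has {1, 2, 5}, leaving only 4.
Block 2, plot 2: block 2 has {1, 2, 3, 4} and plot 2 has {1, 2, 3}, leaving only 5.
So block 2 reads: 2 5 4 1 3.

2 5 4 1 3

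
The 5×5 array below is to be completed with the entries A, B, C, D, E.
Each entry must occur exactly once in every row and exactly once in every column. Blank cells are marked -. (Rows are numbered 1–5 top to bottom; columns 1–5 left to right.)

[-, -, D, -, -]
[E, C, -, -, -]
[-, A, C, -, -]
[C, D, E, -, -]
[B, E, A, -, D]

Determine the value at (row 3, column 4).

Row 1, column 1: row 1 has {D} and column 1 has {B, C, E}, leaving only A.
Row 1, column 2: row 1 has {A, D} and column 2 has {A, C, D, E}, leaving only B.
Row 2, column 3: row 2 has {C, E} and column 3 has {A, C, D, E}, leaving only B.
Row 2, column 5: row 2 has {B, C, E} and column 5 has {D}, leaving only A.
Row 2, column 4: row 2 has {A, B, C, E} and column 4 has {}, leaving only D.
Row 3, column 1: row 3 has {A, C} and column 1 has {A, B, C, E}, leaving only D.
Row 4, column 5: row 4 has {C, D, E} and column 5 has {A, D}, leaving only B.
Row 3, column 5: row 3 has {A, C, D} and column 5 has {A, B, D}, leaving only E.
Row 3 already has {A, C, D, E} and column 4 already has {D}, so row 3, column 4 must be B.

B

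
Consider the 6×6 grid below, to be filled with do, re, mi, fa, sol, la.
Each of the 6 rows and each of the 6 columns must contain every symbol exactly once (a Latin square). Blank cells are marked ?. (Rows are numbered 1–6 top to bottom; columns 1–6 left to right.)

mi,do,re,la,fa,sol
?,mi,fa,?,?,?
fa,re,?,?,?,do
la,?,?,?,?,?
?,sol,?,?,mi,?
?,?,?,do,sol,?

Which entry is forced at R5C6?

Row 3, column 5: row 3 has {do, re, fa} and column 5 has {mi, fa, sol}, leaving only la.
Row 4, column 2: row 4 has {la} and column 2 has {do, re, mi, sol}, leaving only fa.
Row 6, column 1: row 6 has {do, sol} and column 1 has {mi, fa, la}, leaving only re.
Row 5, column 1: row 5 has {mi, sol} and column 1 has {re, mi, fa, la}, leaving only do.
Row 2, column 1: row 2 has {mi, fa} and column 1 has {do, re, mi, fa, la}, leaving only sol.
Row 2, column 4: row 2 has {mi, fa, sol} and column 4 has {do, la}, leaving only re.
Row 2, column 5: row 2 has {re, mi, fa, sol} and column 5 has {mi, fa, sol, la}, leaving only do.
Row 2, column 6: row 2 has {do, re, mi, fa, sol} and column 6 has {do, sol}, leaving only la.
Row 4, column 5: row 4 has {fa, la} and column 5 has {do, mi, fa, sol, la}, leaving only re.
Row 4, column 6: row 4 has {re, fa, la} and column 6 has {do, sol, la}, leaving only mi.
Row 4, column 4: row 4 has {re, mi, fa, la} and column 4 has {do, re, la}, leaving only sol.
Row 3, column 4: row 3 has {do, re, fa, la} and column 4 has {do, re, sol, la}, leaving only mi.
Row 3, column 3: row 3 has {do, re, mi, fa, la} and column 3 has {re, fa}, leaving only sol.
Row 4, column 3: row 4 has {re, mi, fa, sol, la} and column 3 has {re, fa, sol}, leaving only do.
Row 5, column 3: row 5 has {do, mi, sol} and column 3 has {do, re, fa, sol}, leaving only la.
Row 5, column 4: row 5 has {do, mi, sol, la} and column 4 has {do, re, mi, sol, la}, leaving only fa.
Row 5 already has {do, mi, fa, sol, la} and column 6 already has {do, mi, sol, la}, so row 5, column 6 must be re.

re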